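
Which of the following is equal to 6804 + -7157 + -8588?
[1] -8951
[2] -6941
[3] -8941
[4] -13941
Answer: 3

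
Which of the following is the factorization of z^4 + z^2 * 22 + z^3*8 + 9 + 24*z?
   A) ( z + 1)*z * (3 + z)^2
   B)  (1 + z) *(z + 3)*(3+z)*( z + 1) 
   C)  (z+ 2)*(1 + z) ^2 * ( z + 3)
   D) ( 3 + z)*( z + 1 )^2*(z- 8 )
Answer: B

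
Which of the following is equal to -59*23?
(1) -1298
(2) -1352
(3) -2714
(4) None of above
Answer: 4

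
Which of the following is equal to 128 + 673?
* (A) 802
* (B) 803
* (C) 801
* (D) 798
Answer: C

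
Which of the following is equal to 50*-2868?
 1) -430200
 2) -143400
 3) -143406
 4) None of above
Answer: 2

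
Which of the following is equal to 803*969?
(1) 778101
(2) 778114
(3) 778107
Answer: 3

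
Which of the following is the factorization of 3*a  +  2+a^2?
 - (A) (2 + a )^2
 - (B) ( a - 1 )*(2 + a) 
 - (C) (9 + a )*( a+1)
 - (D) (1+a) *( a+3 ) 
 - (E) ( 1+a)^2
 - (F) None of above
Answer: F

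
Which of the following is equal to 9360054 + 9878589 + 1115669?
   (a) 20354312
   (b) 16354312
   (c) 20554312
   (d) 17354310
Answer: a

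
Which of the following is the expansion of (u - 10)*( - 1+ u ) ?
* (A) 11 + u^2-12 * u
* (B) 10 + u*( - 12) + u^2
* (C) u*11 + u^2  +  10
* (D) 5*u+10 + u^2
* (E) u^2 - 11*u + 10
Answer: E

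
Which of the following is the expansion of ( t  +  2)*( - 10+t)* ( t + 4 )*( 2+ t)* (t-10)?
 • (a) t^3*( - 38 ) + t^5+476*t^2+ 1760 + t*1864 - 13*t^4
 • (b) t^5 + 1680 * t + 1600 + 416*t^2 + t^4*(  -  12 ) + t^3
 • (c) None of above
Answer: c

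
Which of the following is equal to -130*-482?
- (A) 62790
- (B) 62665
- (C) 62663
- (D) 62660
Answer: D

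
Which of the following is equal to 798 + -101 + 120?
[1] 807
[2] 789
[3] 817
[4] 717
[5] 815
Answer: 3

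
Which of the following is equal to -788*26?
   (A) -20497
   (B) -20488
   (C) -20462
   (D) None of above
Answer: B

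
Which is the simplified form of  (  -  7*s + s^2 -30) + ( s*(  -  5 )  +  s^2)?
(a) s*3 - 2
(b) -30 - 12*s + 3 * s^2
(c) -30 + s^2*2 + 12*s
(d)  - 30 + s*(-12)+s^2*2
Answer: d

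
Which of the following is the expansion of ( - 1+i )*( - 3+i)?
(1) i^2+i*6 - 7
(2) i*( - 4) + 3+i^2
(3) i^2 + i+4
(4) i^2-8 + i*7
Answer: 2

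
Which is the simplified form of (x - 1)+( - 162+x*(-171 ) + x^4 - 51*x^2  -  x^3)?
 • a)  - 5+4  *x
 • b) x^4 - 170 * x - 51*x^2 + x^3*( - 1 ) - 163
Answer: b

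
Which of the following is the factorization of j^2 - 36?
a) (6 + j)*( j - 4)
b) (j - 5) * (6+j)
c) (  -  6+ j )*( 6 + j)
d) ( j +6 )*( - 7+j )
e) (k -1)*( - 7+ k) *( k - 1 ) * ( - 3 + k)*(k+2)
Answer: c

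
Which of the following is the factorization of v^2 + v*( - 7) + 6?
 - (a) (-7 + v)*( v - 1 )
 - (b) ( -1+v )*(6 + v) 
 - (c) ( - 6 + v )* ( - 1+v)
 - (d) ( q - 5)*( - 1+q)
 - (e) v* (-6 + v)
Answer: c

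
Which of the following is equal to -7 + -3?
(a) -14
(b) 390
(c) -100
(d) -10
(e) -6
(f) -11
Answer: d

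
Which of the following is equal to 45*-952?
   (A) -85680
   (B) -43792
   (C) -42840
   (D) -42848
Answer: C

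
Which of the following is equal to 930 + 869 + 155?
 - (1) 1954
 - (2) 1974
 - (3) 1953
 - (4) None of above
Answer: 1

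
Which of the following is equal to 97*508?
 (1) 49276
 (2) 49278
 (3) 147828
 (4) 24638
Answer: 1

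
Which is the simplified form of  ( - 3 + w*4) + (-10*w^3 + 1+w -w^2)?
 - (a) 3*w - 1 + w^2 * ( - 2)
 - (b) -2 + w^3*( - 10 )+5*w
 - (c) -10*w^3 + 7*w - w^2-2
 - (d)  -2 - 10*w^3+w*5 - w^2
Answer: d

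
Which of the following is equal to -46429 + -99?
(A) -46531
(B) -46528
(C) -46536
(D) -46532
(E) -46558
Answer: B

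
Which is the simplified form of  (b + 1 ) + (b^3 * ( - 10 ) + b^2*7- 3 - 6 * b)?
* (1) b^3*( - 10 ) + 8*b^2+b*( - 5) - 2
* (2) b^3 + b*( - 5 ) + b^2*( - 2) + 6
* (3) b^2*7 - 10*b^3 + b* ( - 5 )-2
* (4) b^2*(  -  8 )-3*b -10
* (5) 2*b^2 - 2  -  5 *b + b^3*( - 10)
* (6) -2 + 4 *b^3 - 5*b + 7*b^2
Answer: 3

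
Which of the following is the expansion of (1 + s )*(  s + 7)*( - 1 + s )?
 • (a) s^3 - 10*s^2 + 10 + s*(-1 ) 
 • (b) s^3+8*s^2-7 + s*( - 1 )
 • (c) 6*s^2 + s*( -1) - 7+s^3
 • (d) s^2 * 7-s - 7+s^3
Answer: d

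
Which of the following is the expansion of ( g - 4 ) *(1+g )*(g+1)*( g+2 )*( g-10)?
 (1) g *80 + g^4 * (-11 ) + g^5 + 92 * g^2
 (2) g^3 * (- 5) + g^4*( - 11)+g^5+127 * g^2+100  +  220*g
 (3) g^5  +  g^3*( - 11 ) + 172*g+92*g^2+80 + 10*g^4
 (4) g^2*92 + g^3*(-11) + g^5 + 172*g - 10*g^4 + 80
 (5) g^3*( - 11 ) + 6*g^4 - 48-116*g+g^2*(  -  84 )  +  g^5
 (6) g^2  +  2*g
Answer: 4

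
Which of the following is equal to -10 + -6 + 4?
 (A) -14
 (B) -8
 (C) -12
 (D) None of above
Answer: C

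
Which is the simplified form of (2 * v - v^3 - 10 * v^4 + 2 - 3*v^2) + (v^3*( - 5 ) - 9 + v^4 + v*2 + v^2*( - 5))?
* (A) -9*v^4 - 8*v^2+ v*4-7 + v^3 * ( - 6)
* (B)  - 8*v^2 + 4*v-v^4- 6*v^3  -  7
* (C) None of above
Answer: A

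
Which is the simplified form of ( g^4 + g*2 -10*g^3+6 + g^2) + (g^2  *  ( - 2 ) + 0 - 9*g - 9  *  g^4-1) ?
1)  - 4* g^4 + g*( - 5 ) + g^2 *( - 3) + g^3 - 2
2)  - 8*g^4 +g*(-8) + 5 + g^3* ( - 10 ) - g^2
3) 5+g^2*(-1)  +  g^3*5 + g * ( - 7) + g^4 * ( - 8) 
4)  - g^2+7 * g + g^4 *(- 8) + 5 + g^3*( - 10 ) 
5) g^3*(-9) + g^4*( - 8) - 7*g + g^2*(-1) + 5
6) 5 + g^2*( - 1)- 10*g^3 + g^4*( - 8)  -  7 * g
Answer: 6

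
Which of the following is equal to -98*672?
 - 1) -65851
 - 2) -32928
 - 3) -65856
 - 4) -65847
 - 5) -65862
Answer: 3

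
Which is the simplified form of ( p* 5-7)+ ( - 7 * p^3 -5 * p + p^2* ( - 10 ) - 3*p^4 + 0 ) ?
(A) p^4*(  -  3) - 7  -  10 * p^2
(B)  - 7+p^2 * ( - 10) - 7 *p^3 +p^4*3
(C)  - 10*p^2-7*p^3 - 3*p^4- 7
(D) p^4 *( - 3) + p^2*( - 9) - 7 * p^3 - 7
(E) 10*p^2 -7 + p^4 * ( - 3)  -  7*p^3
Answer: C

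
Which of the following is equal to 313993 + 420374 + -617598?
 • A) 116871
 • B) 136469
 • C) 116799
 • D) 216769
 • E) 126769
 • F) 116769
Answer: F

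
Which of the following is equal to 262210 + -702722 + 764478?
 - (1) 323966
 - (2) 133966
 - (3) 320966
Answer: 1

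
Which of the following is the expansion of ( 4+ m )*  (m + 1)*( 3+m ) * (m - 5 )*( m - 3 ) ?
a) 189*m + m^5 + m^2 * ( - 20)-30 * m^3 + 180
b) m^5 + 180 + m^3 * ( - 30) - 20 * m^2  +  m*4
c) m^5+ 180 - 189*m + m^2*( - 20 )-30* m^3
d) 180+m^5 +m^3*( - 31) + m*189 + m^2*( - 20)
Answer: a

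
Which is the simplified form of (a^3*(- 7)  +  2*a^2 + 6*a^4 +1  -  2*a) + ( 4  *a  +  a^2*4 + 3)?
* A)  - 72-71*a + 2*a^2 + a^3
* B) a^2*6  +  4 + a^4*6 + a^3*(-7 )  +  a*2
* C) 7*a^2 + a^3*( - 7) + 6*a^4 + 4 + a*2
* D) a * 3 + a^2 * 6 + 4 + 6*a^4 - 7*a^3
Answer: B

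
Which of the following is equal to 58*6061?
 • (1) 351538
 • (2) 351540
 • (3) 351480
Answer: 1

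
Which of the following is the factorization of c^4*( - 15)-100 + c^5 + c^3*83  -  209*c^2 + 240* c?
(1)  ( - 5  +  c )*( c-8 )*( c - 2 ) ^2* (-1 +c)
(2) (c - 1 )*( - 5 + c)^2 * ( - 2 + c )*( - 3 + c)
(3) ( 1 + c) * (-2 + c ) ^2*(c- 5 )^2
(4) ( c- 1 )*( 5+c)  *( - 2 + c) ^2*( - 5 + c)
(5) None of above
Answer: 5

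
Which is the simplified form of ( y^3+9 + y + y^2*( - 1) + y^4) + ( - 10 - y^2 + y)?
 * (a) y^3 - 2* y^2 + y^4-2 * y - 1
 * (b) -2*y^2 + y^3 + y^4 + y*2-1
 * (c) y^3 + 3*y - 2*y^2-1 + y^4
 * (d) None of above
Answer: b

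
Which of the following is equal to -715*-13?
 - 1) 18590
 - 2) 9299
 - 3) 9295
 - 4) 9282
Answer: 3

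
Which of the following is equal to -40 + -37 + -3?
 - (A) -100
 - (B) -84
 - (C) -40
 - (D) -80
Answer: D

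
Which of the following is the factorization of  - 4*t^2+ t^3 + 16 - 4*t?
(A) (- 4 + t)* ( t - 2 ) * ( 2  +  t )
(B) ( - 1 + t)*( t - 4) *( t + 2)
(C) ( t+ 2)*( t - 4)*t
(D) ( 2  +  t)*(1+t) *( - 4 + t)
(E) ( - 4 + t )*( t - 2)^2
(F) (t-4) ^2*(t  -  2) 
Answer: A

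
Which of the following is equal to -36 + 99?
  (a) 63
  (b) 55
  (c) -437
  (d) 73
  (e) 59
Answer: a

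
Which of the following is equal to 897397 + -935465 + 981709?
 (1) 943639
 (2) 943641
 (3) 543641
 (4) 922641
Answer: 2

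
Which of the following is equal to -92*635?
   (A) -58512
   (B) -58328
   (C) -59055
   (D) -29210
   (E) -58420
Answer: E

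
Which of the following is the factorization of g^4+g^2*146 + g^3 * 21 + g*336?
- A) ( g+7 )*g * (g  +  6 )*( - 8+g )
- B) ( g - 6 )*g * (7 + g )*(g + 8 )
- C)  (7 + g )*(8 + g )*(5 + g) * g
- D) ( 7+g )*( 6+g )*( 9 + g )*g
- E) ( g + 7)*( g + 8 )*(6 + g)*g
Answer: E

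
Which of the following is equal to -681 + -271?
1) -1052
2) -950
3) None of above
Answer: 3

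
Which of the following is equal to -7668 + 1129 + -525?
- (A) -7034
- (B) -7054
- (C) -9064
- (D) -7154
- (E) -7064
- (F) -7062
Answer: E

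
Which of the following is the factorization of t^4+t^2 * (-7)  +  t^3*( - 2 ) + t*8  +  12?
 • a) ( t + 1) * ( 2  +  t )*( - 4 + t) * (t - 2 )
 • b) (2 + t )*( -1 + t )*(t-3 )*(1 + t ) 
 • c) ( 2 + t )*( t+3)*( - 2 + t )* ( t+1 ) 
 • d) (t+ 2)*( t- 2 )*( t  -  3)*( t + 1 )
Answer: d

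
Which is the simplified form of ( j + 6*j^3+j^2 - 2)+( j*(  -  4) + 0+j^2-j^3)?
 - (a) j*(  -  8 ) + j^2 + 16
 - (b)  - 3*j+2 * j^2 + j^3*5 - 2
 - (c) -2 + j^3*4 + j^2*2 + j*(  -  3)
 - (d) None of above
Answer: b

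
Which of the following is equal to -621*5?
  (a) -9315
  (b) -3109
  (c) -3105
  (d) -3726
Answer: c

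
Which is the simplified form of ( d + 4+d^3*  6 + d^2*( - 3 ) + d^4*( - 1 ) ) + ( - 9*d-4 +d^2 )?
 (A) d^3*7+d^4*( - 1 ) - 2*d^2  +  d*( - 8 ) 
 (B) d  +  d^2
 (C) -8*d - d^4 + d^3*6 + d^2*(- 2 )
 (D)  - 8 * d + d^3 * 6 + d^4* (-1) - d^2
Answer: C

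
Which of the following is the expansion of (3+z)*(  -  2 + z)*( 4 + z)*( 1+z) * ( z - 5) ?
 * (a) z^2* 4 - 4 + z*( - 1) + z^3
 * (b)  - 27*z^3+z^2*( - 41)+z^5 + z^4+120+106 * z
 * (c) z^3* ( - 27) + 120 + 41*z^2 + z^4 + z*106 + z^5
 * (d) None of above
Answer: b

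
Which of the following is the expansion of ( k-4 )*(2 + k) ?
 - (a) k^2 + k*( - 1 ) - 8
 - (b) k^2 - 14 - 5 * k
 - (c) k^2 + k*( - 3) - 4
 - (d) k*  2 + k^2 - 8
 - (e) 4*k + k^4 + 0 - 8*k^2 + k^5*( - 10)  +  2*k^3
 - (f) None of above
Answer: f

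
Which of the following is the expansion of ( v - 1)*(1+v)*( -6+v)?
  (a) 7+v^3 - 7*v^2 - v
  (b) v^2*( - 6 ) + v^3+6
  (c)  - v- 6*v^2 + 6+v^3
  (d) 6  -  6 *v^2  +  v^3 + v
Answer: c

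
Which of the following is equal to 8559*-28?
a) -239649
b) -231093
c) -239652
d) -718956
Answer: c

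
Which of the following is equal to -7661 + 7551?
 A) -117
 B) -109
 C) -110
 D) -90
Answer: C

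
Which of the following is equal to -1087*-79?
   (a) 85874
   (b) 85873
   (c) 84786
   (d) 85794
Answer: b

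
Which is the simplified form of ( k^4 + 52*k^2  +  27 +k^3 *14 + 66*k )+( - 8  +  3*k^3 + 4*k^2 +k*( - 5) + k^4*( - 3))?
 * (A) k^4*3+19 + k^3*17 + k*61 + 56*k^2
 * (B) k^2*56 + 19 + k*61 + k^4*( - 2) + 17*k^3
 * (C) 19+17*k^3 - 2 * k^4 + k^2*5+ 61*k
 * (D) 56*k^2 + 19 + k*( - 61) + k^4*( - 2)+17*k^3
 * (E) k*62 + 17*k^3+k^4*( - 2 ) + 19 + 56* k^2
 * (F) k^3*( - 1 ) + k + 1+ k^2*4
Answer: B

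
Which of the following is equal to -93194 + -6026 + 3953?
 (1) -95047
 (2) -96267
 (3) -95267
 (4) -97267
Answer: 3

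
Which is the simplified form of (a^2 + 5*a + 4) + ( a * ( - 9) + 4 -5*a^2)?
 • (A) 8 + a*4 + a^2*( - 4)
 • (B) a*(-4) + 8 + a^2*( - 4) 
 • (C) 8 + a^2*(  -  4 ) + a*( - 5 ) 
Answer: B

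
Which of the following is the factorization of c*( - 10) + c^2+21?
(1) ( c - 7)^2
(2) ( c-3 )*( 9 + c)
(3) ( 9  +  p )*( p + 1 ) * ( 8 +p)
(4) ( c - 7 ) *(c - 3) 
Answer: 4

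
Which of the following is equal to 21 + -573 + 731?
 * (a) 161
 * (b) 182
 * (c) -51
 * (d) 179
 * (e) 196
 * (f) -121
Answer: d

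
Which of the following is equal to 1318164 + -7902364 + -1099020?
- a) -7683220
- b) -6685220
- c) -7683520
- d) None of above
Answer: a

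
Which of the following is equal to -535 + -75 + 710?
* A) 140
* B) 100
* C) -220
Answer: B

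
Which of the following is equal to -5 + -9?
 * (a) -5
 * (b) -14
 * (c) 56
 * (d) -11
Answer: b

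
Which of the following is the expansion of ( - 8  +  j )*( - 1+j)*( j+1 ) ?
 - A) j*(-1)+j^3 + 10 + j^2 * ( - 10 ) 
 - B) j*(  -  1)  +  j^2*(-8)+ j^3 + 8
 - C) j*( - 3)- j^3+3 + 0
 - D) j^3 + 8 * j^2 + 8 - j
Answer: B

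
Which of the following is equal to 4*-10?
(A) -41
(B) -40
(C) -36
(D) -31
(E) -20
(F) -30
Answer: B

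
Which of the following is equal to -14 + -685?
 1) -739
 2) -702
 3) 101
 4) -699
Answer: 4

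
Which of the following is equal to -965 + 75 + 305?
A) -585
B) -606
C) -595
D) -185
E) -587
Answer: A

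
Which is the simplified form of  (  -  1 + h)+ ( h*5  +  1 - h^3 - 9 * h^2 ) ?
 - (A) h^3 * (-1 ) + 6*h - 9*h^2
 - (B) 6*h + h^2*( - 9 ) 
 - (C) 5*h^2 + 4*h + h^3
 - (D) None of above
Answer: A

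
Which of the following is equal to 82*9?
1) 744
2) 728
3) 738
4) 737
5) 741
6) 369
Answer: 3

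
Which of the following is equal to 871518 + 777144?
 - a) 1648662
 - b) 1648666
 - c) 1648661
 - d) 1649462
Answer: a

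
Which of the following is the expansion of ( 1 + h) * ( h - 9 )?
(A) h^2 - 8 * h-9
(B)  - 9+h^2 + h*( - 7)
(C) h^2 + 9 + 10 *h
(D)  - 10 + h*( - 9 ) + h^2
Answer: A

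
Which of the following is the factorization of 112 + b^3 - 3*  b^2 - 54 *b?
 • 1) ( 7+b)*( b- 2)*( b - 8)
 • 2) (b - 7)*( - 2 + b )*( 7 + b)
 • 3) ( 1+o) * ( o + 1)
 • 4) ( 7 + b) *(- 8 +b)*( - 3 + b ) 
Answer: 1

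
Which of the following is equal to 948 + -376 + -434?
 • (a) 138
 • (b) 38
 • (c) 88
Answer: a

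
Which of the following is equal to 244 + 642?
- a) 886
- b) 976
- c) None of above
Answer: a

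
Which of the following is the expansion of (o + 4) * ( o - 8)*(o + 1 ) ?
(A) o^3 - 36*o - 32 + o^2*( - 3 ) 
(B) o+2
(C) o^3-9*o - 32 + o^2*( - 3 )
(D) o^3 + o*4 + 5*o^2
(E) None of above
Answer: A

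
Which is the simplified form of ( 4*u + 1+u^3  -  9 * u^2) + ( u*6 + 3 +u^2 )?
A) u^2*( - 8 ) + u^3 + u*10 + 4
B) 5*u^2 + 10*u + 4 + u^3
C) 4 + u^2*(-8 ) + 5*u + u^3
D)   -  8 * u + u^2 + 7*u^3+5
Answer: A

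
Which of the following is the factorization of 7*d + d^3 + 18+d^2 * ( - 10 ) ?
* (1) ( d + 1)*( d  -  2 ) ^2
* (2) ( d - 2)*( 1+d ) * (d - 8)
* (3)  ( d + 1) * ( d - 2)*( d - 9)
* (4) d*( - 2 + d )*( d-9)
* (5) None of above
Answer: 3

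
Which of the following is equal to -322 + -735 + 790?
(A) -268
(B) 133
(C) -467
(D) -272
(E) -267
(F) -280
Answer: E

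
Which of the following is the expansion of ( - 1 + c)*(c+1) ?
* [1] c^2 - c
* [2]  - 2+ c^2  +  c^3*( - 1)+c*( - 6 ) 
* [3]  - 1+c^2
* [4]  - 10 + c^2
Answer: 3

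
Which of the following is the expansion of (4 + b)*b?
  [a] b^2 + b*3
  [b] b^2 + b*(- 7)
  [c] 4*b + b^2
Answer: c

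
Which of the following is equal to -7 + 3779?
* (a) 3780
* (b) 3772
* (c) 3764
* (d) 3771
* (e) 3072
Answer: b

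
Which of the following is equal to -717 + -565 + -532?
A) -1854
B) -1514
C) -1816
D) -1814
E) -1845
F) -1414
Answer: D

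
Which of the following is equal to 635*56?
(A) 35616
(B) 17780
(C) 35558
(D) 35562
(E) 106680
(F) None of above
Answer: F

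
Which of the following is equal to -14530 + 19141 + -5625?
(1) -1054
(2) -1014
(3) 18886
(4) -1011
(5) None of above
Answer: 2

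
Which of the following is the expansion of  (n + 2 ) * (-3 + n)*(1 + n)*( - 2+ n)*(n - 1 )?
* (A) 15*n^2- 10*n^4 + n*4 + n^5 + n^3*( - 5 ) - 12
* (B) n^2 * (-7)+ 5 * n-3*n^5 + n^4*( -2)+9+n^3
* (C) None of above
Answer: C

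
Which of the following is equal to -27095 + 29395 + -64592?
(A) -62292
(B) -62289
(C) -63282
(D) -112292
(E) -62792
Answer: A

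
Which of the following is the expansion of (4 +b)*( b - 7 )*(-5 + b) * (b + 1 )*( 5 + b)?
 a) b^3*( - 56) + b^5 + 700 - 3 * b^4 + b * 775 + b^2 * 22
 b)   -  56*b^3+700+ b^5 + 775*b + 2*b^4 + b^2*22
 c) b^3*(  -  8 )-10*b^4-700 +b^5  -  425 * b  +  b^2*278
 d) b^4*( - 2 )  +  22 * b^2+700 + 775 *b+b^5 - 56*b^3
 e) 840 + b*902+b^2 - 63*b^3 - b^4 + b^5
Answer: d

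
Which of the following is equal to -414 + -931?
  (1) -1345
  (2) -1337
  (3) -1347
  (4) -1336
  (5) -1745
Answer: 1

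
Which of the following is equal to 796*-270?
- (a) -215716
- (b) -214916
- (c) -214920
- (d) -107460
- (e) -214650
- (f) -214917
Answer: c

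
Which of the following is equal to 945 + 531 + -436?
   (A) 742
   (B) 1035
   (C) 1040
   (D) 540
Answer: C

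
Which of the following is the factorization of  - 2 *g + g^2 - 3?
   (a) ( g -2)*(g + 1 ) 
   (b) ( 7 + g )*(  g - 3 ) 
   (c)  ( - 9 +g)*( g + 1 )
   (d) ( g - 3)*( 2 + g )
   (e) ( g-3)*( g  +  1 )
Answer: e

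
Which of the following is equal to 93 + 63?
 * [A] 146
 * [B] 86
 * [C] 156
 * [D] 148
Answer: C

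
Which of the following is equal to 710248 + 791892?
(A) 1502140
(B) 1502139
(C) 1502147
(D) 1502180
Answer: A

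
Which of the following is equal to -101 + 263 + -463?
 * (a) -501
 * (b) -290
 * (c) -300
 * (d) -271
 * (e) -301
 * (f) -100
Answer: e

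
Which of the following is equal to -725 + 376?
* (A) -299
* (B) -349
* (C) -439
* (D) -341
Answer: B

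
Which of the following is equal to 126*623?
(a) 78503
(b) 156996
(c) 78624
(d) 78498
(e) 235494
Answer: d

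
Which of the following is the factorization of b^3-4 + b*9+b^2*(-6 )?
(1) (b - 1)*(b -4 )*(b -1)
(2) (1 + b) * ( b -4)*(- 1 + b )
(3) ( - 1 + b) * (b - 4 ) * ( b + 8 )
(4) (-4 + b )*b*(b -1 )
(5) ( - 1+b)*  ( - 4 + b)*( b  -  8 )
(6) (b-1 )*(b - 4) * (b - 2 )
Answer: 1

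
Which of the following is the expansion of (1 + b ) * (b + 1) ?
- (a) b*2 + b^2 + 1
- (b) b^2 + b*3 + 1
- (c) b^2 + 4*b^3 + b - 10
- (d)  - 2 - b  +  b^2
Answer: a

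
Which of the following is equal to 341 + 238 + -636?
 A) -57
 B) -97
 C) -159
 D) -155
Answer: A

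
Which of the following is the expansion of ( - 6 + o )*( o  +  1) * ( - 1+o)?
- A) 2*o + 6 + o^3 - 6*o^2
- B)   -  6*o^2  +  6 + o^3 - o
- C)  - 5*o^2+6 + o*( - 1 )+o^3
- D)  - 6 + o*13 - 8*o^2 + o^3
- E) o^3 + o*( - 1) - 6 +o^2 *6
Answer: B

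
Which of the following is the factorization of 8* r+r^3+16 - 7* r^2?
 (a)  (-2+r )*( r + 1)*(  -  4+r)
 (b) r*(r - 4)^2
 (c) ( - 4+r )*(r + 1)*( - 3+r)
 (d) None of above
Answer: d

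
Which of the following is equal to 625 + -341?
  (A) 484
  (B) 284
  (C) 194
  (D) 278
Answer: B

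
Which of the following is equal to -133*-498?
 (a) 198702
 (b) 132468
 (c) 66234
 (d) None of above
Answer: c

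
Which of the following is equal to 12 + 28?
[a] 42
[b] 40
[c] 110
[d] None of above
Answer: b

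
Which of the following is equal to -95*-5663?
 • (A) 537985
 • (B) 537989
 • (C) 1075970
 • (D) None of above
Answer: A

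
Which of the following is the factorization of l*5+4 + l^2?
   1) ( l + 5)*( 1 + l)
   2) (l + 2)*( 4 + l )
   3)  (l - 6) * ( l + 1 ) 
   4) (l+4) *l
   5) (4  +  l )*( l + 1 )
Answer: 5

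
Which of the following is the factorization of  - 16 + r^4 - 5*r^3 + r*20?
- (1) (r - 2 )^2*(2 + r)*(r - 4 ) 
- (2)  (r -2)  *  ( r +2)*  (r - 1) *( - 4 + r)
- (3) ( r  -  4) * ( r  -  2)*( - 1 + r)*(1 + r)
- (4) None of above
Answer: 2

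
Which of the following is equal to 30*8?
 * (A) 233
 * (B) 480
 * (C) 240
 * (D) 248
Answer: C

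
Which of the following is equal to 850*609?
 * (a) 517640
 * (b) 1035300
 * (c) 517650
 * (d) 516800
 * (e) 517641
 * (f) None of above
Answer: c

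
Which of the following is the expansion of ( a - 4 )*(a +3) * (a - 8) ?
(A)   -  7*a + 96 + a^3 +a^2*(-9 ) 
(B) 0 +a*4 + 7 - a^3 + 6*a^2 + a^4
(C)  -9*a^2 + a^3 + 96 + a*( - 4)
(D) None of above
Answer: C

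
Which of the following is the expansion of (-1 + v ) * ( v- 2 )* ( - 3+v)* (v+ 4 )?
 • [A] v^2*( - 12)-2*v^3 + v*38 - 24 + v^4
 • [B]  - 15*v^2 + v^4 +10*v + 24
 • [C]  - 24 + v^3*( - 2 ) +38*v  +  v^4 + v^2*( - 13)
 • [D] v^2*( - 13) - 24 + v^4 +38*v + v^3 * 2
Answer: C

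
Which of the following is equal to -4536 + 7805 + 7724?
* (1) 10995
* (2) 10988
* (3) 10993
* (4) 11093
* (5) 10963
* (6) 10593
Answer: 3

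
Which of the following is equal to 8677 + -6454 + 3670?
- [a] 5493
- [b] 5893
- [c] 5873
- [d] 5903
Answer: b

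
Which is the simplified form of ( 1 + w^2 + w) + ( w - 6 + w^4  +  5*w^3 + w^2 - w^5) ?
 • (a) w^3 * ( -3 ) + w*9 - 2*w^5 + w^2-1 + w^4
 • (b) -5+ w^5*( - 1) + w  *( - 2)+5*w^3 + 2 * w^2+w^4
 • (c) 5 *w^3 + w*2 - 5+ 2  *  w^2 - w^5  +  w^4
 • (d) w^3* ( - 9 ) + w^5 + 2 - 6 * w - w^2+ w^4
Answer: c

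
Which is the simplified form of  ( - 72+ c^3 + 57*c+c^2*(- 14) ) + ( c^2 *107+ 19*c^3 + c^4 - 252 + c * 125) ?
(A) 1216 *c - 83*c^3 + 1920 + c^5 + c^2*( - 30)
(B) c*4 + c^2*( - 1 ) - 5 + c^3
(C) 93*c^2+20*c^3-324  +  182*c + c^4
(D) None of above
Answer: C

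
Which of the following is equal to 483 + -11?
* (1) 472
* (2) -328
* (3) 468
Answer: 1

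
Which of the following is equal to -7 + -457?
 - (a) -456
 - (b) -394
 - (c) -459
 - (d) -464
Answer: d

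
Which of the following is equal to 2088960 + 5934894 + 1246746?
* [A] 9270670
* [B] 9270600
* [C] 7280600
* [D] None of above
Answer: B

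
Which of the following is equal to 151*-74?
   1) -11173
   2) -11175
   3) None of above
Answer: 3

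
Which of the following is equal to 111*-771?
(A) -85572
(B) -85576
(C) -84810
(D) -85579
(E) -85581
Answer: E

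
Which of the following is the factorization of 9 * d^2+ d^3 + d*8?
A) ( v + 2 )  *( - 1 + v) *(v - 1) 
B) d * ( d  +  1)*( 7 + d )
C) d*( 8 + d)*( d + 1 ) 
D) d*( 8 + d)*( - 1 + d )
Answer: C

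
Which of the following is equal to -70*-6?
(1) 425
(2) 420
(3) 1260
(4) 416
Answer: 2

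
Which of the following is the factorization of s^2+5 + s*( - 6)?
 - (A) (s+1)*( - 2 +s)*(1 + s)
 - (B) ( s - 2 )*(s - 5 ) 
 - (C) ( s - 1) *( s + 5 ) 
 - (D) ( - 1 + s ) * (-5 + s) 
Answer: D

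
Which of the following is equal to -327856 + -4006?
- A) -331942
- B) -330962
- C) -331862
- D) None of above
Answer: C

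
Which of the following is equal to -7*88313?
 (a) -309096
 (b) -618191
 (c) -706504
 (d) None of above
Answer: b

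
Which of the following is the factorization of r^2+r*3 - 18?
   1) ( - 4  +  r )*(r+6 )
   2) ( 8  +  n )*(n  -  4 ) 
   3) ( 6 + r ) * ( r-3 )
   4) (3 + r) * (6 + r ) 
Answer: 3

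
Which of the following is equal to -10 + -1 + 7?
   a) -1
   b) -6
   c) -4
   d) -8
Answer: c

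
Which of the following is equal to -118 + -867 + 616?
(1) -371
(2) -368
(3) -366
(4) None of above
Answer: 4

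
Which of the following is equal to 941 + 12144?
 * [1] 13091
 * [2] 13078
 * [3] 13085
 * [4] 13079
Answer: 3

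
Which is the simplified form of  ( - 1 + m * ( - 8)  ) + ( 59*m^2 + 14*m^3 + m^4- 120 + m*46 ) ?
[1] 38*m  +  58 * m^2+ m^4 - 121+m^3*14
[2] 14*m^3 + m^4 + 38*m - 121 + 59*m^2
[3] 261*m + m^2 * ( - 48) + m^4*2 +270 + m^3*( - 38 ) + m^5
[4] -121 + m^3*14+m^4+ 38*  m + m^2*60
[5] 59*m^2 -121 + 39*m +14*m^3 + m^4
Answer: 2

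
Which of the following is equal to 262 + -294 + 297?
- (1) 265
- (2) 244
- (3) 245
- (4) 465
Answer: 1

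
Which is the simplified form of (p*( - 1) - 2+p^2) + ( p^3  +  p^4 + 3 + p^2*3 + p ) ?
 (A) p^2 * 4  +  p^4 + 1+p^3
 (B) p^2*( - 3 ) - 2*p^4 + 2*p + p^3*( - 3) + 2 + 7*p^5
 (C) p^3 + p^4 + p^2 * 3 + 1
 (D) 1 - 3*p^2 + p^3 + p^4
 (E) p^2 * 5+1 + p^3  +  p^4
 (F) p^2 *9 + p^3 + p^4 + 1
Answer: A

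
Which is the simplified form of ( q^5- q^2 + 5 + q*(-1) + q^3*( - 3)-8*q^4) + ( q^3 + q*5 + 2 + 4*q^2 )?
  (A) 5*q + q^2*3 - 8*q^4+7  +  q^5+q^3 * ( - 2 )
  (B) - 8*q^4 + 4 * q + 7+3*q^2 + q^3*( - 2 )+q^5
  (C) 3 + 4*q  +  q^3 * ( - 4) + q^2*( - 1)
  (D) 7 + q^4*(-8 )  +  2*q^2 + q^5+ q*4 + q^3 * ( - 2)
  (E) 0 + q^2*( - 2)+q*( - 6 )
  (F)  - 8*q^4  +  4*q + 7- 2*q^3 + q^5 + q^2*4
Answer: B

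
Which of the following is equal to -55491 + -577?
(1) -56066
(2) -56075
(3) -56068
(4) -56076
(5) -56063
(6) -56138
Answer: 3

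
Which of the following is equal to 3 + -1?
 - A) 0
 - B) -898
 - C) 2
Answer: C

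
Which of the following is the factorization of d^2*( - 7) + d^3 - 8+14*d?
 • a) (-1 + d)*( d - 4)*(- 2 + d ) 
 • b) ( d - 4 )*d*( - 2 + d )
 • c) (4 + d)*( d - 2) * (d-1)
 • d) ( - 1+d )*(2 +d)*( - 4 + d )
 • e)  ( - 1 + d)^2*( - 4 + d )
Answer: a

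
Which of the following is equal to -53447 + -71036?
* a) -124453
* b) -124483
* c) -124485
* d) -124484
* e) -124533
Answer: b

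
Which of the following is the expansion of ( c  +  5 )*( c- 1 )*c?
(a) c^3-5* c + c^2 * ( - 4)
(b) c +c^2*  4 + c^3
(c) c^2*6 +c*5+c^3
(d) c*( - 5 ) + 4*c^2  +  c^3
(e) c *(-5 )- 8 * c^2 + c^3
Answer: d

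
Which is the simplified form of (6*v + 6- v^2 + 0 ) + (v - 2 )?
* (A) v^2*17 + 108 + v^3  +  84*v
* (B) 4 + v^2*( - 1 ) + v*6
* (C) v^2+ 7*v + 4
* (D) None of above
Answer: D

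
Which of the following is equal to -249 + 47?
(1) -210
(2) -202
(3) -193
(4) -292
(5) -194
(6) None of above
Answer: 2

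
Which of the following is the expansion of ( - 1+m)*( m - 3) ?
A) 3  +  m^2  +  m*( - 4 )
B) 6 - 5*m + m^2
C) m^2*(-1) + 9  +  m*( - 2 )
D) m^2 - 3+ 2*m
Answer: A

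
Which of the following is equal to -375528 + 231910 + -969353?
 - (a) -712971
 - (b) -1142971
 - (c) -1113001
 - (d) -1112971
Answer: d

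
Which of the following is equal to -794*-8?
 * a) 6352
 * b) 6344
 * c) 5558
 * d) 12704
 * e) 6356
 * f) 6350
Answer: a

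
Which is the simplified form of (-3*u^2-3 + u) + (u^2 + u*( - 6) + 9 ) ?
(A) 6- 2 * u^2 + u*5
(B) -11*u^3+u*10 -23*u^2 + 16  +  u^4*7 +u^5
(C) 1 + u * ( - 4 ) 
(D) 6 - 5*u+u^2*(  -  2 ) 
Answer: D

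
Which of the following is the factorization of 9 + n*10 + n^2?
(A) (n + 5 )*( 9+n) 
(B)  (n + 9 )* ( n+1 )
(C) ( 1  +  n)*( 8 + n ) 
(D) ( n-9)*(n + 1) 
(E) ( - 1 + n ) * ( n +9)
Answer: B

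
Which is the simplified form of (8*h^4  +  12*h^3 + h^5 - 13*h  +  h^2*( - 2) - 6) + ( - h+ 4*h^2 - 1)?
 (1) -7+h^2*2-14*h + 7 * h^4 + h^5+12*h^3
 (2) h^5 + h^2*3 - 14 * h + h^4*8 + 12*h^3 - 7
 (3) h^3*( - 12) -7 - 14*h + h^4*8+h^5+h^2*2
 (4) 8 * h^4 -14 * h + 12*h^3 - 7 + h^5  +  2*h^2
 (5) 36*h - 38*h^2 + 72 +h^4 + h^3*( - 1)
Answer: 4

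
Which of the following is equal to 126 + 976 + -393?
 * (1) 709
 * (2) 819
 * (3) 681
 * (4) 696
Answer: 1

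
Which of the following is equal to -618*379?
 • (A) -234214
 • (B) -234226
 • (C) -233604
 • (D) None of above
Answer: D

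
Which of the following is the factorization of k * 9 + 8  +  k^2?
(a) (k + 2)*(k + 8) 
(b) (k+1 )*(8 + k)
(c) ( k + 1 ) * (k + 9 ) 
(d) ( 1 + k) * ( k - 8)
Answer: b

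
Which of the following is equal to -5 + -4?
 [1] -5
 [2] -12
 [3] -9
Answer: 3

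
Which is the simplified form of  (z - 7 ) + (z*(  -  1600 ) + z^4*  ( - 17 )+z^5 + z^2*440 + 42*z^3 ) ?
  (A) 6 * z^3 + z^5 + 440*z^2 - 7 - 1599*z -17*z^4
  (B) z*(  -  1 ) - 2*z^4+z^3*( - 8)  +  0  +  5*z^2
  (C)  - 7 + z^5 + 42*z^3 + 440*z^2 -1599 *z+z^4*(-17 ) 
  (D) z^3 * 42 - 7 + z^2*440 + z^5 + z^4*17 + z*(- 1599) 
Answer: C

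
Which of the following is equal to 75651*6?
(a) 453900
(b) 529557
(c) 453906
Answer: c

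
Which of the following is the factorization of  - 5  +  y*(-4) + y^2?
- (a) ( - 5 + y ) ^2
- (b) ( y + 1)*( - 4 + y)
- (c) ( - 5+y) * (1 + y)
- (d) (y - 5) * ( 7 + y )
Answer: c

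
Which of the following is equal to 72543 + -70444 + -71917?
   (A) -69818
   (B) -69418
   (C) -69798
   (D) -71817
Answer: A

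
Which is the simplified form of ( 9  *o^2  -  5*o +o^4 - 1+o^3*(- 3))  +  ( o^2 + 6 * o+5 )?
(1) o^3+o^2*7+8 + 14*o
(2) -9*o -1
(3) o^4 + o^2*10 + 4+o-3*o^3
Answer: 3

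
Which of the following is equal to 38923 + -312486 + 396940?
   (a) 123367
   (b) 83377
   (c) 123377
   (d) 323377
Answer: c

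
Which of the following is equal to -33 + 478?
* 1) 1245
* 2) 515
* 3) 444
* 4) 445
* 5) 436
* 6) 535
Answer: 4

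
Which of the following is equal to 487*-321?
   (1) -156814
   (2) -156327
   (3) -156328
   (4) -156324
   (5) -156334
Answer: 2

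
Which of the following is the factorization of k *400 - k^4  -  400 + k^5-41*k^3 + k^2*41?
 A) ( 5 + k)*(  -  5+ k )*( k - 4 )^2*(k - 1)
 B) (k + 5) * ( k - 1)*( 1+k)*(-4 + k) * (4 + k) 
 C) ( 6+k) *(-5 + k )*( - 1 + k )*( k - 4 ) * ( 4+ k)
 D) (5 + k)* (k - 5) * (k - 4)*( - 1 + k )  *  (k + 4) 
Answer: D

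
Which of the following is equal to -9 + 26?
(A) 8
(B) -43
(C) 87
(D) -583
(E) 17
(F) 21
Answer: E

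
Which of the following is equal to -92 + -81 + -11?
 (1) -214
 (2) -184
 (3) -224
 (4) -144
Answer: 2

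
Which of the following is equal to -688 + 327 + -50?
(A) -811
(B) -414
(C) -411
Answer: C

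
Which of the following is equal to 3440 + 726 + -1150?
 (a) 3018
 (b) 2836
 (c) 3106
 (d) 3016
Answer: d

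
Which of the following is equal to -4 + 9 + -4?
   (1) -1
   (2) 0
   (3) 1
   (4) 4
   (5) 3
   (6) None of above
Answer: 3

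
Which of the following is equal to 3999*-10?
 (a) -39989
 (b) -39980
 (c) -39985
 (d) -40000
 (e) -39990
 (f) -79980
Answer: e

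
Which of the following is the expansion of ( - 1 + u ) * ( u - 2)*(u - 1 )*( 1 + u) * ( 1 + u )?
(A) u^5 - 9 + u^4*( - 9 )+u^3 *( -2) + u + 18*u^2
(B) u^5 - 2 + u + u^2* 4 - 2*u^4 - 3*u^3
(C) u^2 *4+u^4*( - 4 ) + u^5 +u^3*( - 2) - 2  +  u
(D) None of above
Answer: D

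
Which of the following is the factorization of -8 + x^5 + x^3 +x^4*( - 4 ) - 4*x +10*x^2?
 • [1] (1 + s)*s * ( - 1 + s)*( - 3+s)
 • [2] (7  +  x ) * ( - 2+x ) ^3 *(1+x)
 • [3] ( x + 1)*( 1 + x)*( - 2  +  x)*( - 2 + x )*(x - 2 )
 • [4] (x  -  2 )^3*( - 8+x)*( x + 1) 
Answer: 3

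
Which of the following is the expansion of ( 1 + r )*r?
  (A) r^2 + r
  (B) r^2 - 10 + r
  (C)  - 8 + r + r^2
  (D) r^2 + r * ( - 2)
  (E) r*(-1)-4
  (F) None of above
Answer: A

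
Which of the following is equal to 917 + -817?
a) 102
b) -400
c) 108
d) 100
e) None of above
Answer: d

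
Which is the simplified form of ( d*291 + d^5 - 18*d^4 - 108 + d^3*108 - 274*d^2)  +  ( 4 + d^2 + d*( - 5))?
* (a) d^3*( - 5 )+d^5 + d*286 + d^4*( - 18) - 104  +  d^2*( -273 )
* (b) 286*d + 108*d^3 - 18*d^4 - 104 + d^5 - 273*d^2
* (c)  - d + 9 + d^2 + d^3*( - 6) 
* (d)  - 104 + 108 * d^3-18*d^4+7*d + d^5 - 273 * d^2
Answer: b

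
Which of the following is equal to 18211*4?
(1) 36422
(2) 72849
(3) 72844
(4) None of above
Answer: 3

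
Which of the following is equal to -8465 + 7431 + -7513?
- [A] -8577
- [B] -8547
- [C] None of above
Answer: B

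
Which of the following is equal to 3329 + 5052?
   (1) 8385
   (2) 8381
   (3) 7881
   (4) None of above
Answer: 2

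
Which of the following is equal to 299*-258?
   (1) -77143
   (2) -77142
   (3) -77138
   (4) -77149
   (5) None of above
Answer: 2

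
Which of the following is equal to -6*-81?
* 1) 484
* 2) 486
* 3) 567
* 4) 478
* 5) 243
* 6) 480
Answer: 2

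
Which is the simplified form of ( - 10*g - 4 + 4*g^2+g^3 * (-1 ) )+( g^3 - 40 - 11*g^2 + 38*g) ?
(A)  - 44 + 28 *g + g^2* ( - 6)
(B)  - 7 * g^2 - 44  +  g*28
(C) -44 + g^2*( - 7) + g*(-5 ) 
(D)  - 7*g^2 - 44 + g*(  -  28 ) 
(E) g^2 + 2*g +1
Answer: B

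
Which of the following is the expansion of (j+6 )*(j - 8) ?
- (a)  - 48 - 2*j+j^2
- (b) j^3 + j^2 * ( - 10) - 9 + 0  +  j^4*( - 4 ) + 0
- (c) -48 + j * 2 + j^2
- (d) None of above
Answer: a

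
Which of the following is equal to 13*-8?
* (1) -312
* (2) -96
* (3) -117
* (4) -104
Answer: 4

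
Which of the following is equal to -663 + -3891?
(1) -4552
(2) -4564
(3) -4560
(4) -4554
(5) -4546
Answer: 4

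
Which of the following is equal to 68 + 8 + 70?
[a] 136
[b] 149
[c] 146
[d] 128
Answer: c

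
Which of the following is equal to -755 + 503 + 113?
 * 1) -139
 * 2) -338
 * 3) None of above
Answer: 1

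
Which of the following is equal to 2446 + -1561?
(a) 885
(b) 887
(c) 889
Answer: a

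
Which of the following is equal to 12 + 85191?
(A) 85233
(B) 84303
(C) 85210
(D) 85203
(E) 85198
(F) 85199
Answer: D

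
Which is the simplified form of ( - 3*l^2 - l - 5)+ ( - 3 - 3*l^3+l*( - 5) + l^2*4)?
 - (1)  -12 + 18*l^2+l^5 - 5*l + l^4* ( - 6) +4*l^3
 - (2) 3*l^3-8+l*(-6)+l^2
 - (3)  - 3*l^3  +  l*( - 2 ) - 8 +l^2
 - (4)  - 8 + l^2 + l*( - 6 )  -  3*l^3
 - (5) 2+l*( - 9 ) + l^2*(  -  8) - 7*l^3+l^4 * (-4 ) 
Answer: 4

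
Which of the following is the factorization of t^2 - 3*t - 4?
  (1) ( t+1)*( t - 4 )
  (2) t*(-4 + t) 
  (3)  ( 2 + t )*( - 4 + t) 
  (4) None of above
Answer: 1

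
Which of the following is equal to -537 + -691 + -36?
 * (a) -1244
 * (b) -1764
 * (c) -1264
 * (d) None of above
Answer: c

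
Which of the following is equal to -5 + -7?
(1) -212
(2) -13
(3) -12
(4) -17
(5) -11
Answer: 3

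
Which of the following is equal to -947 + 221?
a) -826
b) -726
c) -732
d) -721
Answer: b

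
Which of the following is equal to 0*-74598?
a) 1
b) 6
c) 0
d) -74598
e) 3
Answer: c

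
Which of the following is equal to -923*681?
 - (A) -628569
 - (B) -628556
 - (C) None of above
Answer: C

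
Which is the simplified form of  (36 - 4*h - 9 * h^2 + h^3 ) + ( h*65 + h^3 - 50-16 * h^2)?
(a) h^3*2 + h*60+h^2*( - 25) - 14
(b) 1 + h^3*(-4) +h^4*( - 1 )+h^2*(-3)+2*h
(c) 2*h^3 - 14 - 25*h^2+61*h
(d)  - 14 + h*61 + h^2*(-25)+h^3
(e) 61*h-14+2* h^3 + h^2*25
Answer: c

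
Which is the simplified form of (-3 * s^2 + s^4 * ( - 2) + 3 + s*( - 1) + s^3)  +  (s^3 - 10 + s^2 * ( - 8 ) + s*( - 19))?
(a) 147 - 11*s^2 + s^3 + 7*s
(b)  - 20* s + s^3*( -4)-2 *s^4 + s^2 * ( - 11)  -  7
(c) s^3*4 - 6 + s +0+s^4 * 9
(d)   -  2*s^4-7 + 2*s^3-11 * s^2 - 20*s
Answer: d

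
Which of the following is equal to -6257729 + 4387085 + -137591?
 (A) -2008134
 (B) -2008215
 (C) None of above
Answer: C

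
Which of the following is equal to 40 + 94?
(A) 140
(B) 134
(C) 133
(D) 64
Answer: B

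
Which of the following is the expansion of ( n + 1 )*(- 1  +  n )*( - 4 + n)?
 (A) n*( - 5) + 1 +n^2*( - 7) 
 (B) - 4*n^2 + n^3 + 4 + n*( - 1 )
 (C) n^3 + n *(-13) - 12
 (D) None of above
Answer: B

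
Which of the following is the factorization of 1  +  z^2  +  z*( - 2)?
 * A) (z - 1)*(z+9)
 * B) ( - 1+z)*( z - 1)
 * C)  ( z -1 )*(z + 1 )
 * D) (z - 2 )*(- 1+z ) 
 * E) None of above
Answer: B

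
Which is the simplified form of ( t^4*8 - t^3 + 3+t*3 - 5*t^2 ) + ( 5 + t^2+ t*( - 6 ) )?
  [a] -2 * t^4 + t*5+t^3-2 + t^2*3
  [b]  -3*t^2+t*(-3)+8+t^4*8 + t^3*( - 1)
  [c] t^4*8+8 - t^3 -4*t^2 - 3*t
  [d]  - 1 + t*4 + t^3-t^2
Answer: c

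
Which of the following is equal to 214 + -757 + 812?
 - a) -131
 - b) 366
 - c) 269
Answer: c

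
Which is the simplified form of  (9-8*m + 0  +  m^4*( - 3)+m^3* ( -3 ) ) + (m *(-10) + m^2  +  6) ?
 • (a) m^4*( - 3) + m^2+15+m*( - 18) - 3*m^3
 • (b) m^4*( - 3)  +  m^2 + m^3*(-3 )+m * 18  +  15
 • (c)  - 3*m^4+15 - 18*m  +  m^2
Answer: a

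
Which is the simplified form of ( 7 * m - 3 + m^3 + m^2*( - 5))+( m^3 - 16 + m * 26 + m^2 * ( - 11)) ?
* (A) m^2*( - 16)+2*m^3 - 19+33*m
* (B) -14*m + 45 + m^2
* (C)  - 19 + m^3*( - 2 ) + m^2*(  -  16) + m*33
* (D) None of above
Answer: A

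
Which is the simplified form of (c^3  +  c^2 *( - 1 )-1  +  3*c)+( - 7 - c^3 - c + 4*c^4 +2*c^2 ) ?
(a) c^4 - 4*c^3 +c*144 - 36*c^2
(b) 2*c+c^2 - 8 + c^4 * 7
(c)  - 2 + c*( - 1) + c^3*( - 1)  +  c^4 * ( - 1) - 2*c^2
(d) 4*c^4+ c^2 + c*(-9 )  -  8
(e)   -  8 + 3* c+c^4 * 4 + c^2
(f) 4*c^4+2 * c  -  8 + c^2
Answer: f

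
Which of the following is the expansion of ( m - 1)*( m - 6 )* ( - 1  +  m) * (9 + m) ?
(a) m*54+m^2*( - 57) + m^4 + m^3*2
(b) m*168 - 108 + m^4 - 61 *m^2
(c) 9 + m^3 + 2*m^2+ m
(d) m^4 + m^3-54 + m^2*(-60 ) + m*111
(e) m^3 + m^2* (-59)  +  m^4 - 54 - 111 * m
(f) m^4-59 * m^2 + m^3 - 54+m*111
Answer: f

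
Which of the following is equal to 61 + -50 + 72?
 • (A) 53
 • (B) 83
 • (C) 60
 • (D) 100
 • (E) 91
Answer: B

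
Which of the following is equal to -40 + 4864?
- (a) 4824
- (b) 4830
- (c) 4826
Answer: a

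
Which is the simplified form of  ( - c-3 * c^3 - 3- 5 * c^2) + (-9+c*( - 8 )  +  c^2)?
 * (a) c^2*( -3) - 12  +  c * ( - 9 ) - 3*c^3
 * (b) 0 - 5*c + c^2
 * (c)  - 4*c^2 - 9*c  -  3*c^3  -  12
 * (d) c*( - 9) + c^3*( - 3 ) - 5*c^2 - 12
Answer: c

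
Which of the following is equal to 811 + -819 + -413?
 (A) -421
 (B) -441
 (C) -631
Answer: A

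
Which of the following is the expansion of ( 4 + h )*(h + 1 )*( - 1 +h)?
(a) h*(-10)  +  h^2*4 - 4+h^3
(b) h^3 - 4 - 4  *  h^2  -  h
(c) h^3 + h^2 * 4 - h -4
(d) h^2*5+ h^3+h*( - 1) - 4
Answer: c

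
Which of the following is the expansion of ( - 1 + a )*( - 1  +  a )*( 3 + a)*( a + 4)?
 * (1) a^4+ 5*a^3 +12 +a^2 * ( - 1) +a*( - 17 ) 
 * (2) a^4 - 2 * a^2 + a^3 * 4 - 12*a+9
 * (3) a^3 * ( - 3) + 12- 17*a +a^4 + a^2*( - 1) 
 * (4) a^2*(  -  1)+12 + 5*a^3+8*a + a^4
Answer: 1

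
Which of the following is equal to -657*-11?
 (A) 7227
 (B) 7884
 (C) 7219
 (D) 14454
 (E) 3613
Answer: A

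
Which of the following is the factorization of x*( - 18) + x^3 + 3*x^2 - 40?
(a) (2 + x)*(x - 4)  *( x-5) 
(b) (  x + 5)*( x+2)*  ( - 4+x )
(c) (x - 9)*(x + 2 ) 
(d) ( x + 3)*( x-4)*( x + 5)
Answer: b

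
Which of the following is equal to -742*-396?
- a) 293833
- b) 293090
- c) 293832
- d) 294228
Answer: c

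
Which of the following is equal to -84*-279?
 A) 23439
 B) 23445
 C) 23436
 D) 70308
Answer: C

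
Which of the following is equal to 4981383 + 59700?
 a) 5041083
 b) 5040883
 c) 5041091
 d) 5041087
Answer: a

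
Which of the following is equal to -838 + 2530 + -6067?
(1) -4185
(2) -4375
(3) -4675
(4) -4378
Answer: 2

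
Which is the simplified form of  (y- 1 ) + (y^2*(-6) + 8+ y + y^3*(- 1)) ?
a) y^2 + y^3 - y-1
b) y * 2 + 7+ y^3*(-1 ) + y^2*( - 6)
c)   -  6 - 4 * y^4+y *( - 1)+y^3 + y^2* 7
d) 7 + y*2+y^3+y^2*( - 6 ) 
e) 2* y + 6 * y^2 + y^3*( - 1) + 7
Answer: b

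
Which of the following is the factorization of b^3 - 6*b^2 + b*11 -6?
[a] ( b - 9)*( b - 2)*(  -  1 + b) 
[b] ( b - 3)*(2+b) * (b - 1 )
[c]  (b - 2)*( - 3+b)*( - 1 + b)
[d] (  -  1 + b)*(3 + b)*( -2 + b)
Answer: c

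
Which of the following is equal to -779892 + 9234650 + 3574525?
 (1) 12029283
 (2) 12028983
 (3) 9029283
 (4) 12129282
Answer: 1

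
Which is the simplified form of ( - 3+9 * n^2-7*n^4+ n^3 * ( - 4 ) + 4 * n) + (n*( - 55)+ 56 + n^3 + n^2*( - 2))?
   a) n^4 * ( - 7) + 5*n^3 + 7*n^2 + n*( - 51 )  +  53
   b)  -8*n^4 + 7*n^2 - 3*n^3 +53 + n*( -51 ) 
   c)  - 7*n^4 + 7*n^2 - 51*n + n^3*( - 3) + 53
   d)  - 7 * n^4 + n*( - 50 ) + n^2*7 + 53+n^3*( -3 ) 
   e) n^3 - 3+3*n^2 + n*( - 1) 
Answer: c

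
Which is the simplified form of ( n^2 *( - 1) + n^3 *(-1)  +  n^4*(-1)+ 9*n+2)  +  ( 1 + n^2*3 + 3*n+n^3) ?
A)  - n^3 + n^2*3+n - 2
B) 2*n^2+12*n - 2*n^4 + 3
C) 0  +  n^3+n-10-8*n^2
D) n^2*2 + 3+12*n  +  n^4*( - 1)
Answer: D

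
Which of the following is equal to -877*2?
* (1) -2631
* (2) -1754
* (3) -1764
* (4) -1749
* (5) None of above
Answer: 2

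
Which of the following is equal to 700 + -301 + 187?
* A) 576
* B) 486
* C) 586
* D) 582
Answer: C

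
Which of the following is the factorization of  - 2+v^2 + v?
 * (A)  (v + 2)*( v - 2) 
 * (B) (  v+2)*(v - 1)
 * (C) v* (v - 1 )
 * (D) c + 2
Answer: B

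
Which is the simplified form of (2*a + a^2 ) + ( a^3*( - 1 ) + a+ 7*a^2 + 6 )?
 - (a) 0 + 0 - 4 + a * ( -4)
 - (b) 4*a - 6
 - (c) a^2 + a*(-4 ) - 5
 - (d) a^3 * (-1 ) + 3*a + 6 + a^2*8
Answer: d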